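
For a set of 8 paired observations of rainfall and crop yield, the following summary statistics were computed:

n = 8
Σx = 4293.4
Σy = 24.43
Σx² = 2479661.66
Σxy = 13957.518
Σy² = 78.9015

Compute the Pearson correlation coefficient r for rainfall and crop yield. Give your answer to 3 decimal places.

Sxx = Σx² − (Σx)²/n = 2479661.66 − 2304160.445 = 175501.215
Sxy = Σxy − (Σx)(Σy)/n = 13957.518 − 13110.97025 = 846.54775
Syy = Σy² − (Σy)²/n = 78.9015 − 74.603112 = 4.298387
r = Sxy/√(Sxx·Syy) = 846.54775/√(754372.228791) = 846.54775/868.546043 = 0.974672

0.975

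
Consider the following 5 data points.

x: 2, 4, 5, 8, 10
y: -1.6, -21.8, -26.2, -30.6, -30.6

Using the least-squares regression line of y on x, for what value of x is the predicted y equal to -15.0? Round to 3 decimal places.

3.545

n = 5, Σx = 29, Σy = -110.8, Σxy = -772.2, Σx² = 209
Sxx = Σx² − (Σx)²/n = 209 − 168.2 = 40.8
Sxy = Σxy − (Σx)(Σy)/n = -772.2 − (-642.64) = -129.56
b = Sxy/Sxx = -129.56/40.8 = -3.175490
a = ȳ − b·x̄ = -22.16 − (-3.175490)·5.8 = -3.742157
Set a + b·x = -15.0: x = (-15.0 − (-3.742157)) / (-3.175490) = 3.545230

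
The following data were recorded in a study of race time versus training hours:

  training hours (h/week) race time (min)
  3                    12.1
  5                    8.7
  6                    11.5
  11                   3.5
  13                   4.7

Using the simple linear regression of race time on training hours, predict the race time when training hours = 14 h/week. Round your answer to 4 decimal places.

n = 5, Σx = 38, Σy = 40.5, Σxy = 248.4, Σx² = 360
Sxx = Σx² − (Σx)²/n = 360 − 288.8 = 71.2
Sxy = Σxy − (Σx)(Σy)/n = 248.4 − 307.8 = -59.4
b = Sxy/Sxx = -59.4/71.2 = -0.834270
a = ȳ − b·x̄ = 8.1 − (-0.834270)·7.6 = 14.440449
ŷ(14) = a + b·14 = 14.440449 + (-0.834270)·14 = 2.760674

2.7607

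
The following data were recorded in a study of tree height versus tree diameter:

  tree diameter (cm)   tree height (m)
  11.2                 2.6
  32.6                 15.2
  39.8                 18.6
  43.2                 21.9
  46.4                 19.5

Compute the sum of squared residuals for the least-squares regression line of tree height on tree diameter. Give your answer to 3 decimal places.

9.408

n = 5, Σx = 173.2, Σy = 77.8, Σxy = 3115.8, Σx² = 6791.44, Σy² = 1443.62
Sxx = Σx² − (Σx)²/n = 6791.44 − 5999.648 = 791.792
Sxy = Σxy − (Σx)(Σy)/n = 3115.8 − 2694.992 = 420.808
Syy = Σy² − (Σy)²/n = 1443.62 − 1210.568 = 233.052
b = Sxy/Sxx = 420.808/791.792 = 0.531463
SSE = Syy − b·Sxy = 233.052 − 0.531463·420.808 = 9.408199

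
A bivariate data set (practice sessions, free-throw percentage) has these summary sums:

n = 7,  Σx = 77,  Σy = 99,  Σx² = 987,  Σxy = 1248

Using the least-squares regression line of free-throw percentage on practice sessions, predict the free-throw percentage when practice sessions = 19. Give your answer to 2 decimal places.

Sxx = Σx² − (Σx)²/n = 987 − 847 = 140
Sxy = Σxy − (Σx)(Σy)/n = 1248 − 1089 = 159
b = Sxy/Sxx = 159/140 = 1.135714
a = ȳ − b·x̄ = 14.142857 − 1.135714·11 = 1.65
ŷ(19) = a + b·19 = 1.65 + 1.135714·19 = 23.228571

23.23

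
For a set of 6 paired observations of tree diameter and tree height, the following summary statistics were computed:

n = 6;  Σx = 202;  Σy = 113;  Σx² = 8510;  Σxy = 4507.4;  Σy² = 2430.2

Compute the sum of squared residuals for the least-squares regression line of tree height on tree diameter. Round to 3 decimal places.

12.855

Sxx = Σx² − (Σx)²/n = 8510 − 6800.666667 = 1709.333333
Sxy = Σxy − (Σx)(Σy)/n = 4507.4 − 3804.333333 = 703.066667
Syy = Σy² − (Σy)²/n = 2430.2 − 2128.166667 = 302.033333
b = Sxy/Sxx = 703.066667/1709.333333 = 0.411310
SSE = Syy − b·Sxy = 302.033333 − 0.411310·703.066667 = 12.854665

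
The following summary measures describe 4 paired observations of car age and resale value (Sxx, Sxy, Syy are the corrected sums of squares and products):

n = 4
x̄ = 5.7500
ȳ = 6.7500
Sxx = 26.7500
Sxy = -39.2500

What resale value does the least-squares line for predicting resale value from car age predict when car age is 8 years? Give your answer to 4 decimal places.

3.4486

b = Sxy/Sxx = -39.25/26.75 = -1.467290
a = ȳ − b·x̄ = 6.75 − (-1.467290)·5.75 = 15.186916
ŷ(8) = a + b·8 = 15.186916 + (-1.467290)·8 = 3.448598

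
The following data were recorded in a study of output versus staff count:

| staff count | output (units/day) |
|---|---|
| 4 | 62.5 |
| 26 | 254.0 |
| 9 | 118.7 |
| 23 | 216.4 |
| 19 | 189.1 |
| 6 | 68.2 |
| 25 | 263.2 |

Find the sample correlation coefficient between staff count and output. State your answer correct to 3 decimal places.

n = 7, Σx = 112, Σy = 1172.1, Σxy = 23481.6, Σx² = 2324, Σy² = 239025.19
Sxx = Σx² − (Σx)²/n = 2324 − 1792 = 532
Sxy = Σxy − (Σx)(Σy)/n = 23481.6 − 18753.6 = 4728
Syy = Σy² − (Σy)²/n = 239025.19 − 196259.772857 = 42765.417143
r = Sxy/√(Sxx·Syy) = 4728/√(22751201.92) = 4728/4769.822001 = 0.991232

0.991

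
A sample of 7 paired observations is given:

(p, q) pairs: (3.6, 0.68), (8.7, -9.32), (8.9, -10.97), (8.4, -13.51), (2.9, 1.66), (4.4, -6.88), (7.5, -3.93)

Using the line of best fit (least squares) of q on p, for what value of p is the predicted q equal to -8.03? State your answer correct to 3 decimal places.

n = 7, Σx = 44.4, Σy = -42.27, Σxy = -344.686, Σx² = 322.44
Sxx = Σx² − (Σx)²/n = 322.44 − 281.622857 = 40.817143
Sxy = Σxy − (Σx)(Σy)/n = -344.686 − (-268.112571) = -76.573429
b = Sxy/Sxx = -76.573429/40.817143 = -1.876011
a = ȳ − b·x̄ = -6.038571 − (-1.876011)·6.342857 = 5.860701
Set a + b·x = -8.03: x = (-8.03 − 5.860701) / (-1.876011) = 7.404380

7.404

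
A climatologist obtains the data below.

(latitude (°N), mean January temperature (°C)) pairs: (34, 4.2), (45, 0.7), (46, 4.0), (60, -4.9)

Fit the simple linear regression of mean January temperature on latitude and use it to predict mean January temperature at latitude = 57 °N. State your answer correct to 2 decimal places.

n = 4, Σx = 185, Σy = 4, Σxy = 64.3, Σx² = 8897
Sxx = Σx² − (Σx)²/n = 8897 − 8556.25 = 340.75
Sxy = Σxy − (Σx)(Σy)/n = 64.3 − 185 = -120.7
b = Sxy/Sxx = -120.7/340.75 = -0.354219
a = ȳ − b·x̄ = 1 − (-0.354219)·46.25 = 17.382612
ŷ(57) = a + b·57 = 17.382612 + (-0.354219)·57 = -2.807850

-2.81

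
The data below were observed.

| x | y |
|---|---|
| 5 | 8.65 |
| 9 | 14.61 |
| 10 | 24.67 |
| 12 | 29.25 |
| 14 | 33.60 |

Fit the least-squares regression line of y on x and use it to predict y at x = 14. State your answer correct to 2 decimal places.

33.90

n = 5, Σx = 50, Σy = 110.78, Σxy = 1242.84, Σx² = 546
Sxx = Σx² − (Σx)²/n = 546 − 500 = 46
Sxy = Σxy − (Σx)(Σy)/n = 1242.84 − 1107.8 = 135.04
b = Sxy/Sxx = 135.04/46 = 2.935652
a = ȳ − b·x̄ = 22.156 − 2.935652·10 = -7.200522
ŷ(14) = a + b·14 = -7.200522 + 2.935652·14 = 33.898609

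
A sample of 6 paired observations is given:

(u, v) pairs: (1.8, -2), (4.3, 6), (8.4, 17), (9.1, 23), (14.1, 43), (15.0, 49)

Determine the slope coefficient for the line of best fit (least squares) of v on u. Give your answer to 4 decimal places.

3.8306

n = 6, Σx = 52.7, Σy = 136, Σxy = 1715.6, Σx² = 598.91
Sxx = Σx² − (Σx)²/n = 598.91 − 462.881667 = 136.028333
Sxy = Σxy − (Σx)(Σy)/n = 1715.6 − 1194.533333 = 521.066667
b = Sxy/Sxx = 521.066667/136.028333 = 3.830575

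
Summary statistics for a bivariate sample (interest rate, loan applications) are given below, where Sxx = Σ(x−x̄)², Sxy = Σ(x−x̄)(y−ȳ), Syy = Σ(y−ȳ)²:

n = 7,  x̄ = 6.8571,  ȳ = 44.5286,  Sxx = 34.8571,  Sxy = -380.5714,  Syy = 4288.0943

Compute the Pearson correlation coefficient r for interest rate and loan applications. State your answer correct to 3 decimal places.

-0.984

r = Sxy/√(Sxx·Syy) = -380.5714/√(149470.531825) = -380.5714/386.614190 = -0.984370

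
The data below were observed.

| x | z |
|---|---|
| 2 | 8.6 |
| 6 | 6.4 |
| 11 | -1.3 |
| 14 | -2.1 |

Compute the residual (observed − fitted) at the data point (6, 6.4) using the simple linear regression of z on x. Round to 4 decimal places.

1.2752

n = 4, Σx = 33, Σy = 11.6, Σxy = 11.9, Σx² = 357
Sxx = Σx² − (Σx)²/n = 357 − 272.25 = 84.75
Sxy = Σxy − (Σx)(Σy)/n = 11.9 − 95.7 = -83.8
b = Sxy/Sxx = -83.8/84.75 = -0.988791
a = ȳ − b·x̄ = 2.9 − (-0.988791)·8.25 = 11.057522
ŷ(6) = 11.057522 + (-0.988791)·6 = 5.124779
residual = y − ŷ = 6.4 − 5.124779 = 1.275221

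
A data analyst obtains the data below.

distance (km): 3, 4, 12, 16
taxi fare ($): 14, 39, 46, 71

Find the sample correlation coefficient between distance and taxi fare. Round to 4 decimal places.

n = 4, Σx = 35, Σy = 170, Σxy = 1886, Σx² = 425, Σy² = 8874
Sxx = Σx² − (Σx)²/n = 425 − 306.25 = 118.75
Sxy = Σxy − (Σx)(Σy)/n = 1886 − 1487.5 = 398.5
Syy = Σy² − (Σy)²/n = 8874 − 7225 = 1649
r = Sxy/√(Sxx·Syy) = 398.5/√(195818.75) = 398.5/442.514124 = 0.900536

0.9005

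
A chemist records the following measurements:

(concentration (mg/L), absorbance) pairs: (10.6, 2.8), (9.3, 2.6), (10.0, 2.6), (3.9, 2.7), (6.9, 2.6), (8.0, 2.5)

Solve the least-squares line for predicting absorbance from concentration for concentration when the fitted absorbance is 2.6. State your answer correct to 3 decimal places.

-3.571

n = 6, Σx = 48.7, Σy = 15.8, Σxy = 128.33, Σx² = 425.67
Sxx = Σx² − (Σx)²/n = 425.67 − 395.281667 = 30.388333
Sxy = Σxy − (Σx)(Σy)/n = 128.33 − 128.243333 = 0.086667
b = Sxy/Sxx = 0.086667/30.388333 = 0.002852
a = ȳ − b·x̄ = 2.633333 − 0.002852·8.116667 = 2.610185
Set a + b·x = 2.6: x = (2.6 − 2.610185) / 0.002852 = -3.571154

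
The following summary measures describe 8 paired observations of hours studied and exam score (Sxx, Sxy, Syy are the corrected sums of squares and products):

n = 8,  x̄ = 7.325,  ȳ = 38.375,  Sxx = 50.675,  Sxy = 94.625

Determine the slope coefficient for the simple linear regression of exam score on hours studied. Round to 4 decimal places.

1.8673

b = Sxy/Sxx = 94.625/50.675 = 1.867292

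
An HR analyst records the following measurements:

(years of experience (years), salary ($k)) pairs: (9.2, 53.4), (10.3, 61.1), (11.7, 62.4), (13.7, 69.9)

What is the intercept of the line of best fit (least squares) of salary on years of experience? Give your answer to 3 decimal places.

23.987

n = 4, Σx = 44.9, Σy = 246.8, Σxy = 2808.32, Σx² = 515.31
Sxx = Σx² − (Σx)²/n = 515.31 − 504.0025 = 11.3075
Sxy = Σxy − (Σx)(Σy)/n = 2808.32 − 2770.33 = 37.99
b = Sxy/Sxx = 37.99/11.3075 = 3.359717
a = ȳ − b·x̄ = 61.7 − 3.359717·11.225 = 23.987177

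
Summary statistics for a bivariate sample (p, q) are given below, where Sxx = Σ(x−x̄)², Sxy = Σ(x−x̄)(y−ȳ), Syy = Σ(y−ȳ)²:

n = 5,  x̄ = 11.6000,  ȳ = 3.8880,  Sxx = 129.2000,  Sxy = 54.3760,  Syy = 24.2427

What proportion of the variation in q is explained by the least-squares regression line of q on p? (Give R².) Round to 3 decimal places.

0.944

R² = Sxy²/(Sxx·Syy) = (54.376)²/(129.2·24.2427) = 0.943998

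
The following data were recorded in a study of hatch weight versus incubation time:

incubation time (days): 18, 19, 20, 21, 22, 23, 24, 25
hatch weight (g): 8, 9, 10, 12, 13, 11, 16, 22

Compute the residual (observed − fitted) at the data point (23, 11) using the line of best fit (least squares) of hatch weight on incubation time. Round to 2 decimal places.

n = 8, Σx = 172, Σy = 101, Σxy = 2240, Σx² = 3740
Sxx = Σx² − (Σx)²/n = 3740 − 3698 = 42
Sxy = Σxy − (Σx)(Σy)/n = 2240 − 2171.5 = 68.5
b = Sxy/Sxx = 68.5/42 = 1.630952
a = ȳ − b·x̄ = 12.625 − 1.630952·21.5 = -22.440476
ŷ(23) = -22.440476 + 1.630952·23 = 15.071429
residual = y − ŷ = 11 − 15.071429 = -4.071429

-4.07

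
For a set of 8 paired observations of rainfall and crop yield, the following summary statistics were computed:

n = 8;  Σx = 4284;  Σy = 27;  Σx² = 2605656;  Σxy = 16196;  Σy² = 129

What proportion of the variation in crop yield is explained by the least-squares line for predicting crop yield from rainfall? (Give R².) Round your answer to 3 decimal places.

Sxx = Σx² − (Σx)²/n = 2605656 − 2294082 = 311574
Sxy = Σxy − (Σx)(Σy)/n = 16196 − 14458.5 = 1737.5
Syy = Σy² − (Σy)²/n = 129 − 91.125 = 37.875
R² = Sxy²/(Sxx·Syy) = (1737.5)²/(311574·37.875) = 0.255821

0.256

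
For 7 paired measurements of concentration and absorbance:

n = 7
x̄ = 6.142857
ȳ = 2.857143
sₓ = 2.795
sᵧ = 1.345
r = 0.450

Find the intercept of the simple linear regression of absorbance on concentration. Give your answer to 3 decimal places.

b = r · sᵧ/sₓ = 0.45 · 1.345/2.795 = 0.216547
a = ȳ − b·x̄ = 2.857143 − 0.216547·6.142857 = 1.526923

1.527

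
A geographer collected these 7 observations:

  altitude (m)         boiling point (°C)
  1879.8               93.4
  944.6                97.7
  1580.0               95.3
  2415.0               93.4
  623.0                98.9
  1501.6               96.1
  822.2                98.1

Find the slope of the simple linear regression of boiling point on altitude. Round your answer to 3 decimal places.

-0.003

n = 7, Σx = 9766.2, Σy = 672.9, Σxy = 930572.02, Σx² = 16073486.6
Sxx = Σx² − (Σx)²/n = 16073486.6 − 13625523.205714 = 2447963.394286
Sxy = Σxy − (Σx)(Σy)/n = 930572.02 − 938810.854286 = -8238.834286
b = Sxy/Sxx = -8238.834286/2447963.394286 = -0.003366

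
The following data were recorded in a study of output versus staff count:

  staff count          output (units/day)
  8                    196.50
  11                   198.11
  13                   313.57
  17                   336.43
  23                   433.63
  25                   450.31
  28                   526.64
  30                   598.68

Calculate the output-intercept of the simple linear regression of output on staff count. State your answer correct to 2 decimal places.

44.58

n = 8, Σx = 155, Σy = 3053.87, Σxy = 67484.49, Σx² = 3481
Sxx = Σx² − (Σx)²/n = 3481 − 3003.125 = 477.875
Sxy = Σxy − (Σx)(Σy)/n = 67484.49 − 59168.73125 = 8315.75875
b = Sxy/Sxx = 8315.75875/477.875 = 17.401535
a = ȳ − b·x̄ = 381.73375 − 17.401535·19.375 = 44.579001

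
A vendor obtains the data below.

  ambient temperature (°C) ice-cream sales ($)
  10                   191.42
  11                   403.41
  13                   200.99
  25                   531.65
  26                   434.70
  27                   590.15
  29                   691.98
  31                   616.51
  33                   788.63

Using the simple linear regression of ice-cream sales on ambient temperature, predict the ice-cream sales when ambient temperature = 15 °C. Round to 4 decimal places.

n = 9, Σx = 205, Σy = 4449.44, Σxy = 114696.1, Σx² = 5311
Sxx = Σx² − (Σx)²/n = 5311 − 4669.444444 = 641.555556
Sxy = Σxy − (Σx)(Σy)/n = 114696.1 − 101348.355556 = 13347.744444
b = Sxy/Sxx = 13347.744444/641.555556 = 20.805282
a = ȳ − b·x̄ = 494.382222 − 20.805282·22.777778 = 20.484125
ŷ(15) = a + b·15 = 20.484125 + 20.805282·15 = 332.563360

332.5634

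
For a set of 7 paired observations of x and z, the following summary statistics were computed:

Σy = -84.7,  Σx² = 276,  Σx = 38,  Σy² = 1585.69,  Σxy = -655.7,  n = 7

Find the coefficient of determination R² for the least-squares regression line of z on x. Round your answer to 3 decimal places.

Sxx = Σx² − (Σx)²/n = 276 − 206.285714 = 69.714286
Sxy = Σxy − (Σx)(Σy)/n = -655.7 − (-459.8) = -195.9
Syy = Σy² − (Σy)²/n = 1585.69 − 1024.87 = 560.82
R² = Sxy²/(Sxx·Syy) = (-195.9)²/(69.714286·560.82) = 0.981575

0.982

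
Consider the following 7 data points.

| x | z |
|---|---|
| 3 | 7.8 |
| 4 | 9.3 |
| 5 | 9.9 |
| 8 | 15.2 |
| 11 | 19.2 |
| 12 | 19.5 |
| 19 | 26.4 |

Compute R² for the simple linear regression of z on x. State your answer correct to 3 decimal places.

n = 7, Σx = 62, Σy = 107.3, Σxy = 1178.5, Σx² = 740, Σy² = 1922.23
Sxx = Σx² − (Σx)²/n = 740 − 549.142857 = 190.857143
Sxy = Σxy − (Σx)(Σy)/n = 1178.5 − 950.371429 = 228.128571
Syy = Σy² − (Σy)²/n = 1922.23 − 1644.755714 = 277.474286
R² = Sxy²/(Sxx·Syy) = (228.128571)²/(190.857143·277.474286) = 0.982716

0.983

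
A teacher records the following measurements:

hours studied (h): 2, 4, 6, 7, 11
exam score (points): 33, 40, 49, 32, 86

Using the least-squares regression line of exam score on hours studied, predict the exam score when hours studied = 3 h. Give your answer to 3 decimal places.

31.696

n = 5, Σx = 30, Σy = 240, Σxy = 1690, Σx² = 226
Sxx = Σx² − (Σx)²/n = 226 − 180 = 46
Sxy = Σxy − (Σx)(Σy)/n = 1690 − 1440 = 250
b = Sxy/Sxx = 250/46 = 5.434783
a = ȳ − b·x̄ = 48 − 5.434783·6 = 15.391304
ŷ(3) = a + b·3 = 15.391304 + 5.434783·3 = 31.695652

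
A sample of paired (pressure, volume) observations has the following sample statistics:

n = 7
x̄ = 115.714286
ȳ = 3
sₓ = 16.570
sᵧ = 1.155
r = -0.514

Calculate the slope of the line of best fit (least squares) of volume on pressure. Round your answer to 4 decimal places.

b = r · sᵧ/sₓ = -0.514 · 1.155/16.57 = -0.035828

-0.0358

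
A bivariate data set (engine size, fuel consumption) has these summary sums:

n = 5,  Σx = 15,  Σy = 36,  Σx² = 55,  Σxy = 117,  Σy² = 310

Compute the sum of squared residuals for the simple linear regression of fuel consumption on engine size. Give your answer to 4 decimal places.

42.7000

Sxx = Σx² − (Σx)²/n = 55 − 45 = 10
Sxy = Σxy − (Σx)(Σy)/n = 117 − 108 = 9
Syy = Σy² − (Σy)²/n = 310 − 259.2 = 50.8
b = Sxy/Sxx = 9/10 = 0.9
SSE = Syy − b·Sxy = 50.8 − 0.9·9 = 42.7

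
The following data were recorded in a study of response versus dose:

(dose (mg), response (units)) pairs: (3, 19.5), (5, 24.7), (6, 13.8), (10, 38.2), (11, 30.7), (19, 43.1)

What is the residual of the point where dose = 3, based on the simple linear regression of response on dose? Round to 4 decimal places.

n = 6, Σx = 54, Σy = 170, Σxy = 1803.4, Σx² = 652
Sxx = Σx² − (Σx)²/n = 652 − 486 = 166
Sxy = Σxy − (Σx)(Σy)/n = 1803.4 − 1530 = 273.4
b = Sxy/Sxx = 273.4/166 = 1.646988
a = ȳ − b·x̄ = 28.333333 − 1.646988·9 = 13.510442
ŷ(3) = 13.510442 + 1.646988·3 = 18.451406
residual = y − ŷ = 19.5 − 18.451406 = 1.048594

1.0486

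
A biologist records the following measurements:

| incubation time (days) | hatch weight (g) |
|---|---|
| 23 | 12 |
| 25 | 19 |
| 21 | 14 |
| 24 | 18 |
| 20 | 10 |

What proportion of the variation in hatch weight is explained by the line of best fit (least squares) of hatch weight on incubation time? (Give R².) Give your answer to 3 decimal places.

n = 5, Σx = 113, Σy = 73, Σxy = 1677, Σx² = 2571, Σy² = 1125
Sxx = Σx² − (Σx)²/n = 2571 − 2553.8 = 17.2
Sxy = Σxy − (Σx)(Σy)/n = 1677 − 1649.8 = 27.2
Syy = Σy² − (Σy)²/n = 1125 − 1065.8 = 59.2
R² = Sxy²/(Sxx·Syy) = (27.2)²/(17.2·59.2) = 0.726587

0.727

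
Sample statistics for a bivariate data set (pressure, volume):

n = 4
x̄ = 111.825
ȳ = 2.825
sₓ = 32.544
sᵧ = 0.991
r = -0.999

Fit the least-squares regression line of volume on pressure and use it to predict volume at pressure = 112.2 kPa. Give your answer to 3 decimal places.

2.814

b = r · sᵧ/sₓ = -0.999 · 0.991/32.544 = -0.030421
a = ȳ − b·x̄ = 2.825 − (-0.030421)·111.825 = 6.226787
ŷ(112.2) = a + b·112.2 = 6.226787 + (-0.030421)·112.2 = 2.813592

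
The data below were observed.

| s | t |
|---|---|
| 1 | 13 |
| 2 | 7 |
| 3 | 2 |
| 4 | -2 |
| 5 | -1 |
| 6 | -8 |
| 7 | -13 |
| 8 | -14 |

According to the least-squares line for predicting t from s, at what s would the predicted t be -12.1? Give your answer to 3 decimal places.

n = 8, Σx = 36, Σy = -16, Σxy = -231, Σx² = 204
Sxx = Σx² − (Σx)²/n = 204 − 162 = 42
Sxy = Σxy − (Σx)(Σy)/n = -231 − (-72) = -159
b = Sxy/Sxx = -159/42 = -3.785714
a = ȳ − b·x̄ = -2 − (-3.785714)·4.5 = 15.035714
Set a + b·x = -12.1: x = (-12.1 − 15.035714) / (-3.785714) = 7.167925

7.168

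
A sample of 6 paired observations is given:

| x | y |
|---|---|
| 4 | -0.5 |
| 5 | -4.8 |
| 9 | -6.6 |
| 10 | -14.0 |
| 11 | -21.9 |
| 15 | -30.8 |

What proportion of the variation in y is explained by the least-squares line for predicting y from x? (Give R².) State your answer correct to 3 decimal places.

0.900

n = 6, Σx = 54, Σy = -78.6, Σxy = -928.3, Σx² = 568, Σy² = 1691.1
Sxx = Σx² − (Σx)²/n = 568 − 486 = 82
Sxy = Σxy − (Σx)(Σy)/n = -928.3 − (-707.4) = -220.9
Syy = Σy² − (Σy)²/n = 1691.1 − 1029.66 = 661.44
R² = Sxy²/(Sxx·Syy) = (-220.9)²/(82·661.44) = 0.899678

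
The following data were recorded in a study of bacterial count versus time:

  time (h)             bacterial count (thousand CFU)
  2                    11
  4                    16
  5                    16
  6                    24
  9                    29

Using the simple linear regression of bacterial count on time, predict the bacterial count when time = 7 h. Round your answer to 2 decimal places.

24.02

n = 5, Σx = 26, Σy = 96, Σxy = 571, Σx² = 162
Sxx = Σx² − (Σx)²/n = 162 − 135.2 = 26.8
Sxy = Σxy − (Σx)(Σy)/n = 571 − 499.2 = 71.8
b = Sxy/Sxx = 71.8/26.8 = 2.679104
a = ȳ − b·x̄ = 19.2 − 2.679104·5.2 = 5.268657
ŷ(7) = a + b·7 = 5.268657 + 2.679104·7 = 24.022388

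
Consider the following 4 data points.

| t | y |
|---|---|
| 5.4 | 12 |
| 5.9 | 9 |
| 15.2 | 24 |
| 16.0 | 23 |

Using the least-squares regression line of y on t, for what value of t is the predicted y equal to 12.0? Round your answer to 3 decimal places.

6.746

n = 4, Σx = 42.5, Σy = 68, Σxy = 850.7, Σx² = 551.01
Sxx = Σx² − (Σx)²/n = 551.01 − 451.5625 = 99.4475
Sxy = Σxy − (Σx)(Σy)/n = 850.7 − 722.5 = 128.2
b = Sxy/Sxx = 128.2/99.4475 = 1.289122
a = ȳ − b·x̄ = 17 − 1.289122·10.625 = 3.303074
Set a + b·x = 12.0: x = (12.0 − 3.303074) / 1.289122 = 6.746392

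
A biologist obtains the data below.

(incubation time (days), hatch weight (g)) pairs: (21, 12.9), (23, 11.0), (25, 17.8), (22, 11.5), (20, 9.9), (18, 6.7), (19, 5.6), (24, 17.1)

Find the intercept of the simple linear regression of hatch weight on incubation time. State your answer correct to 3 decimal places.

n = 8, Σx = 172, Σy = 92.5, Σxy = 2057.3, Σx² = 3740
Sxx = Σx² − (Σx)²/n = 3740 − 3698 = 42
Sxy = Σxy − (Σx)(Σy)/n = 2057.3 − 1988.75 = 68.55
b = Sxy/Sxx = 68.55/42 = 1.632143
a = ȳ − b·x̄ = 11.5625 − 1.632143·21.5 = -23.528571

-23.529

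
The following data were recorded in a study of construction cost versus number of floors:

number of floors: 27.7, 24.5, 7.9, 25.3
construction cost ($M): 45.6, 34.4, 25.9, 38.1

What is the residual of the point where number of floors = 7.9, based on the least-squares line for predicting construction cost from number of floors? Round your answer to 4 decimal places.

n = 4, Σx = 85.4, Σy = 144, Σxy = 3274.46, Σx² = 2070.04
Sxx = Σx² − (Σx)²/n = 2070.04 − 1823.29 = 246.75
Sxy = Σxy − (Σx)(Σy)/n = 3274.46 − 3074.4 = 200.06
b = Sxy/Sxx = 200.06/246.75 = 0.810780
a = ȳ − b·x̄ = 36 − 0.810780·21.35 = 18.689844
ŷ(7.9) = 18.689844 + 0.810780·7.9 = 25.095007
residual = y − ŷ = 25.9 − 25.095007 = 0.804993

0.8050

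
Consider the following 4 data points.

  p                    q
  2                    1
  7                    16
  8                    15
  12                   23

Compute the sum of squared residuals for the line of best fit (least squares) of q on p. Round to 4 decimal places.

n = 4, Σx = 29, Σy = 55, Σxy = 510, Σx² = 261, Σy² = 1011
Sxx = Σx² − (Σx)²/n = 261 − 210.25 = 50.75
Sxy = Σxy − (Σx)(Σy)/n = 510 − 398.75 = 111.25
Syy = Σy² − (Σy)²/n = 1011 − 756.25 = 254.75
b = Sxy/Sxx = 111.25/50.75 = 2.192118
SSE = Syy − b·Sxy = 254.75 − 2.192118·111.25 = 10.876847

10.8768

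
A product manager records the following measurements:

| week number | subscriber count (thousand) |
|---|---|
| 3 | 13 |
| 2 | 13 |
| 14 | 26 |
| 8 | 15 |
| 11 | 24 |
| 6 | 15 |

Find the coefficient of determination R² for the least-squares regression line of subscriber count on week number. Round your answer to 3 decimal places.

n = 6, Σx = 44, Σy = 106, Σxy = 903, Σx² = 430, Σy² = 2040
Sxx = Σx² − (Σx)²/n = 430 − 322.666667 = 107.333333
Sxy = Σxy − (Σx)(Σy)/n = 903 − 777.333333 = 125.666667
Syy = Σy² − (Σy)²/n = 2040 − 1872.666667 = 167.333333
R² = Sxy²/(Sxx·Syy) = (125.666667)²/(107.333333·167.333333) = 0.879272

0.879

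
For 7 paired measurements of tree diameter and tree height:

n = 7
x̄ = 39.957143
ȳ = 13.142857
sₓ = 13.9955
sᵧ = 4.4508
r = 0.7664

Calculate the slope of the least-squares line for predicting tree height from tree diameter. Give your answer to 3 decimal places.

b = r · sᵧ/sₓ = 0.7664 · 4.4508/13.9955 = 0.243728

0.244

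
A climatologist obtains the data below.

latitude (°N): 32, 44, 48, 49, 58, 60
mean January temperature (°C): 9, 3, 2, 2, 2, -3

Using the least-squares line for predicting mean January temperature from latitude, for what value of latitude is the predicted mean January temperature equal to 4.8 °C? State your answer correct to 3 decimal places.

n = 6, Σx = 291, Σy = 15, Σxy = 550, Σx² = 14629
Sxx = Σx² − (Σx)²/n = 14629 − 14113.5 = 515.5
Sxy = Σxy − (Σx)(Σy)/n = 550 − 727.5 = -177.5
b = Sxy/Sxx = -177.5/515.5 = -0.344326
a = ȳ − b·x̄ = 2.5 − (-0.344326)·48.5 = 19.199806
Set a + b·x = 4.8: x = (4.8 − 19.199806) / (-0.344326) = 41.820282

41.820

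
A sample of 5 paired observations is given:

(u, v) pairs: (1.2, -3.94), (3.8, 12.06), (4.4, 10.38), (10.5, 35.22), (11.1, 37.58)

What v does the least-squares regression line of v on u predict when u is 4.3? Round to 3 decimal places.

n = 5, Σx = 31, Σy = 91.3, Σxy = 873.72, Σx² = 268.7
Sxx = Σx² − (Σx)²/n = 268.7 − 192.2 = 76.5
Sxy = Σxy − (Σx)(Σy)/n = 873.72 − 566.06 = 307.66
b = Sxy/Sxx = 307.66/76.5 = 4.021699
a = ȳ − b·x̄ = 18.26 − 4.021699·6.2 = -6.674536
ŷ(4.3) = a + b·4.3 = -6.674536 + 4.021699·4.3 = 10.618771

10.619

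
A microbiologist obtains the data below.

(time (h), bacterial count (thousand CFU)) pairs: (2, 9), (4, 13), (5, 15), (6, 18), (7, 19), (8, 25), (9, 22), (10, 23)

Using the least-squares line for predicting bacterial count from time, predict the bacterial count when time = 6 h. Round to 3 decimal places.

17.278

n = 8, Σx = 51, Σy = 144, Σxy = 1014, Σx² = 375
Sxx = Σx² − (Σx)²/n = 375 − 325.125 = 49.875
Sxy = Σxy − (Σx)(Σy)/n = 1014 − 918 = 96
b = Sxy/Sxx = 96/49.875 = 1.924812
a = ȳ − b·x̄ = 18 − 1.924812·6.375 = 5.729323
ŷ(6) = a + b·6 = 5.729323 + 1.924812·6 = 17.278195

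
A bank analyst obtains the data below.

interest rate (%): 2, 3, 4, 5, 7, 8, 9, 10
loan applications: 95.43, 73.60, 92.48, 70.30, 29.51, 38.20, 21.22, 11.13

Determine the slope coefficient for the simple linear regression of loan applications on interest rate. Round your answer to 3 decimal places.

n = 8, Σx = 48, Σy = 431.87, Σxy = 1947.53, Σx² = 348
Sxx = Σx² − (Σx)²/n = 348 − 288 = 60
Sxy = Σxy − (Σx)(Σy)/n = 1947.53 − 2591.22 = -643.69
b = Sxy/Sxx = -643.69/60 = -10.728167

-10.728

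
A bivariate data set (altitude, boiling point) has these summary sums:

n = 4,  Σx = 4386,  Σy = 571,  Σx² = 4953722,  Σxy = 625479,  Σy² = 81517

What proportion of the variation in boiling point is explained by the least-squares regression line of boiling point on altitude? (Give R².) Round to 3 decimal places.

Sxx = Σx² − (Σx)²/n = 4953722 − 4809249 = 144473
Sxy = Σxy − (Σx)(Σy)/n = 625479 − 626101.5 = -622.5
Syy = Σy² − (Σy)²/n = 81517 − 81510.25 = 6.75
R² = Sxy²/(Sxx·Syy) = (-622.5)²/(144473·6.75) = 0.397364

0.397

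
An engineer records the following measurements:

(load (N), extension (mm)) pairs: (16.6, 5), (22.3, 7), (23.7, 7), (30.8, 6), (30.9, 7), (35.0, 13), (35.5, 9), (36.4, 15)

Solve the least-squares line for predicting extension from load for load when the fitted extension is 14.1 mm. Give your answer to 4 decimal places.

44.0449

n = 8, Σx = 231.2, Σy = 69, Σxy = 2126.6, Σx² = 7048.2
Sxx = Σx² − (Σx)²/n = 7048.2 − 6681.68 = 366.52
Sxy = Σxy − (Σx)(Σy)/n = 2126.6 − 1994.1 = 132.5
b = Sxy/Sxx = 132.5/366.52 = 0.361508
a = ȳ − b·x̄ = 8.625 − 0.361508·28.9 = -1.822588
Set a + b·x = 14.1: x = (14.1 − (-1.822588)) / 0.361508 = 44.044883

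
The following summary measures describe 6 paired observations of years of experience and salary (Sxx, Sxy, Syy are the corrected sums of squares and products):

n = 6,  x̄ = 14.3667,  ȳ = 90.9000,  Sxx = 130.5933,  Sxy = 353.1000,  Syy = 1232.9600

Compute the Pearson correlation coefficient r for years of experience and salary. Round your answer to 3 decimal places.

0.880

r = Sxy/√(Sxx·Syy) = 353.1/√(161016.315168) = 353.1/401.268383 = 0.879960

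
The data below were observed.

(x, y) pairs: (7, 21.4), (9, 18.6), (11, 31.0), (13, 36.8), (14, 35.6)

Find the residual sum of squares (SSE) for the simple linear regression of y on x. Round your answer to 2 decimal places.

n = 5, Σx = 54, Σy = 143.4, Σxy = 1635, Σx² = 616, Σy² = 4386.52
Sxx = Σx² − (Σx)²/n = 616 − 583.2 = 32.8
Sxy = Σxy − (Σx)(Σy)/n = 1635 − 1548.72 = 86.28
Syy = Σy² − (Σy)²/n = 4386.52 − 4112.712 = 273.808
b = Sxy/Sxx = 86.28/32.8 = 2.630488
SSE = Syy − b·Sxy = 273.808 − 2.630488·86.28 = 46.849512

46.85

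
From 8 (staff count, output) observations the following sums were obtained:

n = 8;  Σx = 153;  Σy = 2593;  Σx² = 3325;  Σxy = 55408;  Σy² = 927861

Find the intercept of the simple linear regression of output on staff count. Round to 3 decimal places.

45.221

Sxx = Σx² − (Σx)²/n = 3325 − 2926.125 = 398.875
Sxy = Σxy − (Σx)(Σy)/n = 55408 − 49591.125 = 5816.875
b = Sxy/Sxx = 5816.875/398.875 = 14.583203
a = ȳ − b·x̄ = 324.125 − 14.583203·19.125 = 45.221247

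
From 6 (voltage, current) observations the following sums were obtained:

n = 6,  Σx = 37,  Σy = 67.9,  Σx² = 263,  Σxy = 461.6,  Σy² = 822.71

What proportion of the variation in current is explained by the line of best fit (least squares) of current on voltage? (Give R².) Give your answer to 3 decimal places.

Sxx = Σx² − (Σx)²/n = 263 − 228.166667 = 34.833333
Sxy = Σxy − (Σx)(Σy)/n = 461.6 − 418.716667 = 42.883333
Syy = Σy² − (Σy)²/n = 822.71 − 768.401667 = 54.308333
R² = Sxy²/(Sxx·Syy) = (42.883333)²/(34.833333·54.308333) = 0.972110

0.972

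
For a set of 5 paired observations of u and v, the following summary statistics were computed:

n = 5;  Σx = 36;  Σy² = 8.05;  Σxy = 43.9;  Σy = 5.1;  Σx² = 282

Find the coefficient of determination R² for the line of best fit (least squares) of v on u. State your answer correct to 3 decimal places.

0.794

Sxx = Σx² − (Σx)²/n = 282 − 259.2 = 22.8
Sxy = Σxy − (Σx)(Σy)/n = 43.9 − 36.72 = 7.18
Syy = Σy² − (Σy)²/n = 8.05 − 5.202 = 2.848
R² = Sxy²/(Sxx·Syy) = (7.18)²/(22.8·2.848) = 0.793915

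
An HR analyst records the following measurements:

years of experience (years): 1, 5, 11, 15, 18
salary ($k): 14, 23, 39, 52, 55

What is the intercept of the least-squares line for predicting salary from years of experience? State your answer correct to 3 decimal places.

11.192

n = 5, Σx = 50, Σy = 183, Σxy = 2328, Σx² = 696
Sxx = Σx² − (Σx)²/n = 696 − 500 = 196
Sxy = Σxy − (Σx)(Σy)/n = 2328 − 1830 = 498
b = Sxy/Sxx = 498/196 = 2.540816
a = ȳ − b·x̄ = 36.6 − 2.540816·10 = 11.191837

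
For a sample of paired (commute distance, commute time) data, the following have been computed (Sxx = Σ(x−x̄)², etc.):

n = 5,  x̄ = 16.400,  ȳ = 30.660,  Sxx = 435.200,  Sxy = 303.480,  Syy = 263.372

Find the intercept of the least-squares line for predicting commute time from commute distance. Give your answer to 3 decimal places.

19.224

b = Sxy/Sxx = 303.48/435.2 = 0.697335
a = ȳ − b·x̄ = 30.66 − 0.697335·16.4 = 19.223713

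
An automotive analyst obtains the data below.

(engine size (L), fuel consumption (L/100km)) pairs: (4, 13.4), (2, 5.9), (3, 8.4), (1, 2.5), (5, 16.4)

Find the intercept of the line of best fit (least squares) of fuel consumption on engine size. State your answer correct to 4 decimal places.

n = 5, Σx = 15, Σy = 46.6, Σxy = 175.1, Σx² = 55
Sxx = Σx² − (Σx)²/n = 55 − 45 = 10
Sxy = Σxy − (Σx)(Σy)/n = 175.1 − 139.8 = 35.3
b = Sxy/Sxx = 35.3/10 = 3.53
a = ȳ − b·x̄ = 9.32 − 3.53·3 = -1.27

-1.2700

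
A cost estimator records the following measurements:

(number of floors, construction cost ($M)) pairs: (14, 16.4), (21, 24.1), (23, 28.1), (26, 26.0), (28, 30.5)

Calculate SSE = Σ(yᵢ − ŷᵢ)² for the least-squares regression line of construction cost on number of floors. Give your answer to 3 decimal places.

12.836

n = 5, Σx = 112, Σy = 125.1, Σxy = 2912, Σx² = 2626, Σy² = 3245.63
Sxx = Σx² − (Σx)²/n = 2626 − 2508.8 = 117.2
Sxy = Σxy − (Σx)(Σy)/n = 2912 − 2802.24 = 109.76
Syy = Σy² − (Σy)²/n = 3245.63 − 3130.002 = 115.628
b = Sxy/Sxx = 109.76/117.2 = 0.936519
SSE = Syy − b·Sxy = 115.628 − 0.936519·109.76 = 12.835700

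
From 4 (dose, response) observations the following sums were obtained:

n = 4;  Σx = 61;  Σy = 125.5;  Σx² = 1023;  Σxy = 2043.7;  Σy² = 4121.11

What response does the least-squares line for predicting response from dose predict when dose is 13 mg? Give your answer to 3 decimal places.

28.226

Sxx = Σx² − (Σx)²/n = 1023 − 930.25 = 92.75
Sxy = Σxy − (Σx)(Σy)/n = 2043.7 − 1913.875 = 129.825
b = Sxy/Sxx = 129.825/92.75 = 1.399730
a = ȳ − b·x̄ = 31.375 − 1.399730·15.25 = 10.029111
ŷ(13) = a + b·13 = 10.029111 + 1.399730·13 = 28.225606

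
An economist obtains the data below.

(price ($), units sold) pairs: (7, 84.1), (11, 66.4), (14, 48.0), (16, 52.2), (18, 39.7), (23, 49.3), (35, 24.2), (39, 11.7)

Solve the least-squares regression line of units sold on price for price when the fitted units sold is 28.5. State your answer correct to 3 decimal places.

30.289

n = 8, Σx = 163, Σy = 375.6, Σxy = 5978.1, Σx² = 4221
Sxx = Σx² − (Σx)²/n = 4221 − 3321.125 = 899.875
Sxy = Σxy − (Σx)(Σy)/n = 5978.1 − 7652.85 = -1674.75
b = Sxy/Sxx = -1674.75/899.875 = -1.861092
a = ȳ − b·x̄ = 46.95 − (-1.861092)·20.375 = 84.869746
Set a + b·x = 28.5: x = (28.5 − 84.869746) / (-1.861092) = 30.288536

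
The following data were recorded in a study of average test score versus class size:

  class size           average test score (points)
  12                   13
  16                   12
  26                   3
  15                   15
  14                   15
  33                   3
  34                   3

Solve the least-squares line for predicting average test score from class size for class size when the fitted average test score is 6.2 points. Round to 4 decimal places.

26.4475

n = 7, Σx = 150, Σy = 64, Σxy = 1062, Σx² = 3742
Sxx = Σx² − (Σx)²/n = 3742 − 3214.285714 = 527.714286
Sxy = Σxy − (Σx)(Σy)/n = 1062 − 1371.428571 = -309.428571
b = Sxy/Sxx = -309.428571/527.714286 = -0.586356
a = ȳ − b·x̄ = 9.142857 − (-0.586356)·21.428571 = 21.707634
Set a + b·x = 6.2: x = (6.2 − 21.707634) / (-0.586356) = 26.447461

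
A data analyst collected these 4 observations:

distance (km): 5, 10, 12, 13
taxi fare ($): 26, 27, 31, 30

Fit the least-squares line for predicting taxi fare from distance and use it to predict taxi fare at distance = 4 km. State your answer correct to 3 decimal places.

25.026

n = 4, Σx = 40, Σy = 114, Σxy = 1162, Σx² = 438
Sxx = Σx² − (Σx)²/n = 438 − 400 = 38
Sxy = Σxy − (Σx)(Σy)/n = 1162 − 1140 = 22
b = Sxy/Sxx = 22/38 = 0.578947
a = ȳ − b·x̄ = 28.5 − 0.578947·10 = 22.710526
ŷ(4) = a + b·4 = 22.710526 + 0.578947·4 = 25.026316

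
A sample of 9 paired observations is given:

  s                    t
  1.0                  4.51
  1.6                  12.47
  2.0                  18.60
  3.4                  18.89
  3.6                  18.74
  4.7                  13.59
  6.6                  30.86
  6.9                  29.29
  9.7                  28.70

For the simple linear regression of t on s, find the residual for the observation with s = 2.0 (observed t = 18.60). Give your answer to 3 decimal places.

5.248

n = 9, Σx = 39.5, Σy = 175.65, Σxy = 941.392, Σx² = 239.43
Sxx = Σx² − (Σx)²/n = 239.43 − 173.361111 = 66.068889
Sxy = Σxy − (Σx)(Σy)/n = 941.392 − 770.908333 = 170.483667
b = Sxy/Sxx = 170.483667/66.068889 = 2.580393
a = ȳ − b·x̄ = 19.516667 − 2.580393·4.388889 = 8.191611
ŷ(2.0) = 8.191611 + 2.580393·2 = 13.352396
residual = y − ŷ = 18.60 − 13.352396 = 5.247604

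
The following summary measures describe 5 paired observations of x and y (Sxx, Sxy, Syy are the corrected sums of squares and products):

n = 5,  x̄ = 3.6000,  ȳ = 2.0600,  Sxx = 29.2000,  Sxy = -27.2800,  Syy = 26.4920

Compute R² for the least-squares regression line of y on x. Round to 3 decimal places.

0.962

R² = Sxy²/(Sxx·Syy) = (-27.28)²/(29.2·26.492) = 0.962036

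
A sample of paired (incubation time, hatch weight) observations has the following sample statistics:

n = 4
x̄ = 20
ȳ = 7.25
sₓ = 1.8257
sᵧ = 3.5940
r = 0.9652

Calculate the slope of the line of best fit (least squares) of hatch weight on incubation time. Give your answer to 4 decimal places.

b = r · sᵧ/sₓ = 0.9652 · 3.594/1.8257 = 1.900054

1.9001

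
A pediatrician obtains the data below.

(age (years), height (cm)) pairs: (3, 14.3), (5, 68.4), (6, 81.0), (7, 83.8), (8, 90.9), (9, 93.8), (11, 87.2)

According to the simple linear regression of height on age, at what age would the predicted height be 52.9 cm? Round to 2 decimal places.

n = 7, Σx = 49, Σy = 519.4, Σxy = 3988.1, Σx² = 385
Sxx = Σx² − (Σx)²/n = 385 − 343 = 42
Sxy = Σxy − (Σx)(Σy)/n = 3988.1 − 3635.8 = 352.3
b = Sxy/Sxx = 352.3/42 = 8.388095
a = ȳ − b·x̄ = 74.2 − 8.388095·7 = 15.483333
Set a + b·x = 52.9: x = (52.9 − 15.483333) / 8.388095 = 4.460687

4.46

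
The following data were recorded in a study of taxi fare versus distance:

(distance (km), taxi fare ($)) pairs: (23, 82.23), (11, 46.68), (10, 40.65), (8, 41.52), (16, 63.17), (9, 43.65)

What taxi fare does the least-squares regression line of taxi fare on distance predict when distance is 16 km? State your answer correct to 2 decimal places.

n = 6, Σx = 77, Σy = 317.9, Σxy = 4547, Σx² = 1151
Sxx = Σx² − (Σx)²/n = 1151 − 988.166667 = 162.833333
Sxy = Σxy − (Σx)(Σy)/n = 4547 − 4079.716667 = 467.283333
b = Sxy/Sxx = 467.283333/162.833333 = 2.869703
a = ȳ − b·x̄ = 52.983333 − 2.869703·12.833333 = 16.155476
ŷ(16) = a + b·16 = 16.155476 + 2.869703·16 = 62.070727

62.07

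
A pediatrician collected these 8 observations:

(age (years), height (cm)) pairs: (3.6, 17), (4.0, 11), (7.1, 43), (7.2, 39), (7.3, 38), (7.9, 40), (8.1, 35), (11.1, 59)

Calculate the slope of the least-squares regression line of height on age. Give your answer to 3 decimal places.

6.036

n = 8, Σx = 56.3, Σy = 282, Σxy = 2223.1, Σx² = 435.73
Sxx = Σx² − (Σx)²/n = 435.73 − 396.21125 = 39.51875
Sxy = Σxy − (Σx)(Σy)/n = 2223.1 − 1984.575 = 238.525
b = Sxy/Sxx = 238.525/39.51875 = 6.035743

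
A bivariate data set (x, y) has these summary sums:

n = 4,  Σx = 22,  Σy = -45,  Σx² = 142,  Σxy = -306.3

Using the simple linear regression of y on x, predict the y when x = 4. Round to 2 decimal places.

Sxx = Σx² − (Σx)²/n = 142 − 121 = 21
Sxy = Σxy − (Σx)(Σy)/n = -306.3 − (-247.5) = -58.8
b = Sxy/Sxx = -58.8/21 = -2.8
a = ȳ − b·x̄ = -11.25 − (-2.8)·5.5 = 4.15
ŷ(4) = a + b·4 = 4.15 + (-2.8)·4 = -7.05

-7.05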